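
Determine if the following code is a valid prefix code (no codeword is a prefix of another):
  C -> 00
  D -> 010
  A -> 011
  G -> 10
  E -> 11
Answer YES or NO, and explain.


Checking each pair (does one codeword prefix another?):
  C='00' vs D='010': no prefix
  C='00' vs A='011': no prefix
  C='00' vs G='10': no prefix
  C='00' vs E='11': no prefix
  D='010' vs C='00': no prefix
  D='010' vs A='011': no prefix
  D='010' vs G='10': no prefix
  D='010' vs E='11': no prefix
  A='011' vs C='00': no prefix
  A='011' vs D='010': no prefix
  A='011' vs G='10': no prefix
  A='011' vs E='11': no prefix
  G='10' vs C='00': no prefix
  G='10' vs D='010': no prefix
  G='10' vs A='011': no prefix
  G='10' vs E='11': no prefix
  E='11' vs C='00': no prefix
  E='11' vs D='010': no prefix
  E='11' vs A='011': no prefix
  E='11' vs G='10': no prefix
No violation found over all pairs.

YES -- this is a valid prefix code. No codeword is a prefix of any other codeword.


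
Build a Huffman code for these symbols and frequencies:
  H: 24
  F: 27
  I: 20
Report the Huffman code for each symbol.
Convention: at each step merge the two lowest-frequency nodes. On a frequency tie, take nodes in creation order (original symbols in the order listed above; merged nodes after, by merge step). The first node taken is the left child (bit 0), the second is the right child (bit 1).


Huffman tree construction:
Step 1: Merge I(20) + H(24) = 44
Step 2: Merge F(27) + (I+H)(44) = 71
Read each symbol's code off the tree from the root (left child = 0, right child = 1).

Codes:
  H: 11 (length 2)
  F: 0 (length 1)
  I: 10 (length 2)
Average code length: 115/71 = 1.6197 bits/symbol


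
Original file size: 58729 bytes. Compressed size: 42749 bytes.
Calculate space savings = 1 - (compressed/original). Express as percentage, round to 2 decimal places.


ratio = compressed/original = 42749/58729 = 0.727903
savings = 1 - ratio = 1 - 0.727903 = 0.272097
as a percentage: 0.272097 * 100 = 27.21%

Space savings = 1 - 42749/58729 = 27.21%


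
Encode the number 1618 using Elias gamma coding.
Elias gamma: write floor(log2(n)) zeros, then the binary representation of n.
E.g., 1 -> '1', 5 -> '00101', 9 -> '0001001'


num_bits = floor(log2(1618)) + 1 = 11
leading_zeros = num_bits - 1 = 10
binary(1618) = 11001010010

Elias gamma(1618) = '0000000000' + '11001010010' = 000000000011001010010 (21 bits)


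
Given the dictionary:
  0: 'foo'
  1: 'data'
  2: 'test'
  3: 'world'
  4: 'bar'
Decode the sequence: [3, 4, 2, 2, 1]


Look up each index in the dictionary:
  3 -> 'world'
  4 -> 'bar'
  2 -> 'test'
  2 -> 'test'
  1 -> 'data'

Decoded: "world bar test test data"


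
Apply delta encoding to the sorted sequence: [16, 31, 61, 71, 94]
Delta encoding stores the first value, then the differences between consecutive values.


First value: 16
Deltas:
  31 - 16 = 15
  61 - 31 = 30
  71 - 61 = 10
  94 - 71 = 23


Delta encoded: [16, 15, 30, 10, 23]


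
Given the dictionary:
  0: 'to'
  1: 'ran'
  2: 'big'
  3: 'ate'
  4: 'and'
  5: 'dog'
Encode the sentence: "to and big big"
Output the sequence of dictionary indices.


Look up each word in the dictionary:
  'to' -> 0
  'and' -> 4
  'big' -> 2
  'big' -> 2

Encoded: [0, 4, 2, 2]


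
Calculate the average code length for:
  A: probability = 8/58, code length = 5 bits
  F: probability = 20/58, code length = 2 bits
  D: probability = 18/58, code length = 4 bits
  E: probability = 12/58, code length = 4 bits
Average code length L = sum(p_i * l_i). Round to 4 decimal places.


Weighted contributions p_i * l_i:
  A: (8/58) * 5 = 40/58
  F: (20/58) * 2 = 40/58
  D: (18/58) * 4 = 72/58
  E: (12/58) * 4 = 48/58
Sum = (40 + 40 + 72 + 48)/58 = 200/58

L = 200/58 = 3.4483 bits/symbol


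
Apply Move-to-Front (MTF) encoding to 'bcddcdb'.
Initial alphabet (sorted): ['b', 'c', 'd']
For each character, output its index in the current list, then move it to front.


MTF encoding:
'b': index 0 in ['b', 'c', 'd'] -> ['b', 'c', 'd']
'c': index 1 in ['b', 'c', 'd'] -> ['c', 'b', 'd']
'd': index 2 in ['c', 'b', 'd'] -> ['d', 'c', 'b']
'd': index 0 in ['d', 'c', 'b'] -> ['d', 'c', 'b']
'c': index 1 in ['d', 'c', 'b'] -> ['c', 'd', 'b']
'd': index 1 in ['c', 'd', 'b'] -> ['d', 'c', 'b']
'b': index 2 in ['d', 'c', 'b'] -> ['b', 'd', 'c']


Output: [0, 1, 2, 0, 1, 1, 2]


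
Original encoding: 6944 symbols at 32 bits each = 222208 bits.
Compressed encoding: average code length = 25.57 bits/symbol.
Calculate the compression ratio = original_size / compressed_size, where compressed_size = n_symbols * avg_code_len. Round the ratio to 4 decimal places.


original_size = n_symbols * orig_bits = 6944 * 32 = 222208 bits
compressed_size = n_symbols * avg_code_len = 6944 * 25.57 = 177558.08 bits
ratio = original_size / compressed_size = 222208 / 177558.08 = 1.2515

Compression ratio = 1.2515


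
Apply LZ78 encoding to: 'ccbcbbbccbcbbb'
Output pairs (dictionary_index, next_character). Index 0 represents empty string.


LZ78 encoding steps:
Dictionary: {0: ''}
Step 1: w='' (idx 0), next='c' -> output (0, 'c'), add 'c' as idx 1
Step 2: w='c' (idx 1), next='b' -> output (1, 'b'), add 'cb' as idx 2
Step 3: w='cb' (idx 2), next='b' -> output (2, 'b'), add 'cbb' as idx 3
Step 4: w='' (idx 0), next='b' -> output (0, 'b'), add 'b' as idx 4
Step 5: w='c' (idx 1), next='c' -> output (1, 'c'), add 'cc' as idx 5
Step 6: w='b' (idx 4), next='c' -> output (4, 'c'), add 'bc' as idx 6
Step 7: w='b' (idx 4), next='b' -> output (4, 'b'), add 'bb' as idx 7
Step 8: w='b' (idx 4), end of input -> output (4, '')


Encoded: [(0, 'c'), (1, 'b'), (2, 'b'), (0, 'b'), (1, 'c'), (4, 'c'), (4, 'b'), (4, '')]


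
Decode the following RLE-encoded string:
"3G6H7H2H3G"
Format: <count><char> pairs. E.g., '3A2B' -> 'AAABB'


Expanding each <count><char> pair:
  3G -> 'GGG'
  6H -> 'HHHHHH'
  7H -> 'HHHHHHH'
  2H -> 'HH'
  3G -> 'GGG'

Decoded = GGGHHHHHHHHHHHHHHHGGG


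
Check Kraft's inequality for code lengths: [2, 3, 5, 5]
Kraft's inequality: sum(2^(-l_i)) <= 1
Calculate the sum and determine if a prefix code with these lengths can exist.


Sum = 2^(-2) + 2^(-3) + 2^(-5) + 2^(-5)
    = 0.25 + 0.125 + 0.03125 + 0.03125
    = 14/32 = 0.4375
Since 0.4375 <= 1, Kraft's inequality IS satisfied.
A prefix code with these lengths CAN exist.

Kraft sum = 0.4375. Satisfied.


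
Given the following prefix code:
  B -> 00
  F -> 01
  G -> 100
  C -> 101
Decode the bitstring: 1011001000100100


Decoding step by step:
Bits 101 -> C
Bits 100 -> G
Bits 100 -> G
Bits 01 -> F
Bits 00 -> B
Bits 100 -> G


Decoded message: CGGFBG


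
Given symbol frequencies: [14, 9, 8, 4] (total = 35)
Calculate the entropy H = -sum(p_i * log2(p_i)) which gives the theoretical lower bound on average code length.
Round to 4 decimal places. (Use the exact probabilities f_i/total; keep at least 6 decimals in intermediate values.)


Per-symbol terms -p_i * log2(p_i) with p_i = f_i/35:
  p = 14/35 = 0.400000: log2(p) = -1.321928, -p*log2(p) = 0.528771
  p = 9/35 = 0.257143: log2(p) = -1.959358, -p*log2(p) = 0.503835
  p = 8/35 = 0.228571: log2(p) = -2.129283, -p*log2(p) = 0.486693
  p = 4/35 = 0.114286: log2(p) = -3.129283, -p*log2(p) = 0.357632
H = 0.528771 + 0.503835 + 0.486693 + 0.357632 = 1.876931

H = 1.8769 bits/symbol


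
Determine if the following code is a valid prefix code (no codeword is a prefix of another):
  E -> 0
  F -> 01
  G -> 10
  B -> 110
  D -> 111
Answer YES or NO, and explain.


Checking each pair (does one codeword prefix another?):
  E='0' vs F='01': prefix -- VIOLATION

NO -- this is NOT a valid prefix code. E (0) is a prefix of F (01).


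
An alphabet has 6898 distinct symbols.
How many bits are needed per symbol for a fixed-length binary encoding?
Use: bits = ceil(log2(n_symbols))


log2(6898) = 12.752
Bracket: 2^12 = 4096 < 6898 <= 2^13 = 8192
So ceil(log2(6898)) = 13

bits = ceil(log2(6898)) = ceil(12.752) = 13 bits


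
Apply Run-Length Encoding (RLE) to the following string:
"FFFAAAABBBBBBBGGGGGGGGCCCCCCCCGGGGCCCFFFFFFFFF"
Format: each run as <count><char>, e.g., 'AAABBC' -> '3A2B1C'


Scanning runs left to right:
  i=0: run of 'F' x 3 -> '3F'
  i=3: run of 'A' x 4 -> '4A'
  i=7: run of 'B' x 7 -> '7B'
  i=14: run of 'G' x 8 -> '8G'
  i=22: run of 'C' x 8 -> '8C'
  i=30: run of 'G' x 4 -> '4G'
  i=34: run of 'C' x 3 -> '3C'
  i=37: run of 'F' x 9 -> '9F'

RLE = 3F4A7B8G8C4G3C9F


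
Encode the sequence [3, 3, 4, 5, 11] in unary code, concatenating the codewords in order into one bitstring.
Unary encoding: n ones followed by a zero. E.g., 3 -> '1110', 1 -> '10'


Encode each number as n ones followed by a terminating 0:
  3 -> 1110 (4 bits)
  3 -> 1110 (4 bits)
  4 -> 11110 (5 bits)
  5 -> 111110 (6 bits)
  11 -> 111111111110 (12 bits)
Total length = 4 + 4 + 5 + 6 + 12 = 31 bits.

Unary([3, 3, 4, 5, 11]) = 1110111011110111110111111111110 (31 bits)


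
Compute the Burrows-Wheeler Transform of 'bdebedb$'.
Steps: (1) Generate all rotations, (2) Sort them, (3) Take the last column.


Rotations (sorted):
  0: $bdebedb -> last char: b
  1: b$bdebed -> last char: d
  2: bdebedb$ -> last char: $
  3: bedb$bde -> last char: e
  4: db$bdebe -> last char: e
  5: debedb$b -> last char: b
  6: ebedb$bd -> last char: d
  7: edb$bdeb -> last char: b


BWT = bd$eebdb


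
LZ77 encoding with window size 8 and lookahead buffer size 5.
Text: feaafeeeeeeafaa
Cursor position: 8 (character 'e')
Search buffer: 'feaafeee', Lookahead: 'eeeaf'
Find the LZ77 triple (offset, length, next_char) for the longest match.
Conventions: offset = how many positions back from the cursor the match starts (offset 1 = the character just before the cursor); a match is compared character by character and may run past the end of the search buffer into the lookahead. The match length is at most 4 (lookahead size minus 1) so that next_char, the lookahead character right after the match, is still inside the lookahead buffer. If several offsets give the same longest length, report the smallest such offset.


Try each offset into the search buffer:
  offset=1 (pos 7, char 'e'): match length 3
  offset=2 (pos 6, char 'e'): match length 3
  offset=3 (pos 5, char 'e'): match length 3
  offset=4 (pos 4, char 'f'): match length 0
  offset=5 (pos 3, char 'a'): match length 0
  offset=6 (pos 2, char 'a'): match length 0
  offset=7 (pos 1, char 'e'): match length 1
  offset=8 (pos 0, char 'f'): match length 0
Longest match has length 3, found at offsets 1, 2, 3; take the smallest, offset 1.
next_char = character at position 8 + 3 = 11 -> 'a'

Best match: offset=1, length=3 (matching 'eee' starting at position 7)
LZ77 triple: (1, 3, 'a')


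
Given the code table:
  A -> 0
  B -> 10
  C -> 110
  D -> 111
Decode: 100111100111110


Decoding:
10 -> B
0 -> A
111 -> D
10 -> B
0 -> A
111 -> D
110 -> C


Result: BADBADC


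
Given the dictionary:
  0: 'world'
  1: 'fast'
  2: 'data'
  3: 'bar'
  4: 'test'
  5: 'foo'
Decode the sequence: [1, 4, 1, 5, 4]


Look up each index in the dictionary:
  1 -> 'fast'
  4 -> 'test'
  1 -> 'fast'
  5 -> 'foo'
  4 -> 'test'

Decoded: "fast test fast foo test"


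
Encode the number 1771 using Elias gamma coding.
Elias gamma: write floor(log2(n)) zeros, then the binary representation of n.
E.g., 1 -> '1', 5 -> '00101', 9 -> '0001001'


num_bits = floor(log2(1771)) + 1 = 11
leading_zeros = num_bits - 1 = 10
binary(1771) = 11011101011

Elias gamma(1771) = '0000000000' + '11011101011' = 000000000011011101011 (21 bits)


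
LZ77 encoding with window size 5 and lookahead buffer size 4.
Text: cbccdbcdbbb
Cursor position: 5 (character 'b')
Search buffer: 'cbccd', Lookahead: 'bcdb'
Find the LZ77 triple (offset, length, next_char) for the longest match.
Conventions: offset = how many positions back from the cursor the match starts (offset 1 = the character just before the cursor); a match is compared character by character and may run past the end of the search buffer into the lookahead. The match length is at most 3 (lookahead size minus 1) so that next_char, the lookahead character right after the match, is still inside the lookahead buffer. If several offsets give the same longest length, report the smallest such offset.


Try each offset into the search buffer:
  offset=1 (pos 4, char 'd'): match length 0
  offset=2 (pos 3, char 'c'): match length 0
  offset=3 (pos 2, char 'c'): match length 0
  offset=4 (pos 1, char 'b'): match length 2
  offset=5 (pos 0, char 'c'): match length 0
Longest match has length 2 at offset 4.
next_char = character at position 5 + 2 = 7 -> 'd'

Best match: offset=4, length=2 (matching 'bc' starting at position 1)
LZ77 triple: (4, 2, 'd')


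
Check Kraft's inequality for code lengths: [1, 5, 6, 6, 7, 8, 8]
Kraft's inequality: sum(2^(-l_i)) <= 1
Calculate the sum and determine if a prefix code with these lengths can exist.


Sum = 2^(-1) + 2^(-5) + 2^(-6) + 2^(-6) + 2^(-7) + 2^(-8) + 2^(-8)
    = 0.5 + 0.03125 + 0.015625 + 0.015625 + 0.0078125 + 0.00390625 + 0.00390625
    = 148/256 = 0.578125
Since 0.578125 <= 1, Kraft's inequality IS satisfied.
A prefix code with these lengths CAN exist.

Kraft sum = 0.578125. Satisfied.


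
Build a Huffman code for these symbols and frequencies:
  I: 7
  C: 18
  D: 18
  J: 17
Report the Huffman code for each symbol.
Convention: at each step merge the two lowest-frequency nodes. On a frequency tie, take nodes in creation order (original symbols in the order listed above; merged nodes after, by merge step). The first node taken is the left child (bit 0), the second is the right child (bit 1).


Huffman tree construction:
Step 1: Merge I(7) + J(17) = 24
Step 2: Merge C(18) + D(18) = 36
Step 3: Merge (I+J)(24) + (C+D)(36) = 60
Read each symbol's code off the tree from the root (left child = 0, right child = 1).

Codes:
  I: 00 (length 2)
  C: 10 (length 2)
  D: 11 (length 2)
  J: 01 (length 2)
Average code length: 120/60 = 2.0000 bits/symbol


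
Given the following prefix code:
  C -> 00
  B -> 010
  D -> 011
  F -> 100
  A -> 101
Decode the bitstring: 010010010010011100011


Decoding step by step:
Bits 010 -> B
Bits 010 -> B
Bits 010 -> B
Bits 010 -> B
Bits 011 -> D
Bits 100 -> F
Bits 011 -> D


Decoded message: BBBBDFD


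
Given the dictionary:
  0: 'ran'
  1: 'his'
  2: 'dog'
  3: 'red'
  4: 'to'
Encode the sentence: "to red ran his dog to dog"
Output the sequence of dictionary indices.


Look up each word in the dictionary:
  'to' -> 4
  'red' -> 3
  'ran' -> 0
  'his' -> 1
  'dog' -> 2
  'to' -> 4
  'dog' -> 2

Encoded: [4, 3, 0, 1, 2, 4, 2]


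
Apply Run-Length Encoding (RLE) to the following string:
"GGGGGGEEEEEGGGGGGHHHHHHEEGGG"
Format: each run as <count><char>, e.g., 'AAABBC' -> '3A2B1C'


Scanning runs left to right:
  i=0: run of 'G' x 6 -> '6G'
  i=6: run of 'E' x 5 -> '5E'
  i=11: run of 'G' x 6 -> '6G'
  i=17: run of 'H' x 6 -> '6H'
  i=23: run of 'E' x 2 -> '2E'
  i=25: run of 'G' x 3 -> '3G'

RLE = 6G5E6G6H2E3G


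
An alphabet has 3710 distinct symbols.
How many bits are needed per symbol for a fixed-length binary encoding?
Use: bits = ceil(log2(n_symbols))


log2(3710) = 11.8572
Bracket: 2^11 = 2048 < 3710 <= 2^12 = 4096
So ceil(log2(3710)) = 12

bits = ceil(log2(3710)) = ceil(11.8572) = 12 bits


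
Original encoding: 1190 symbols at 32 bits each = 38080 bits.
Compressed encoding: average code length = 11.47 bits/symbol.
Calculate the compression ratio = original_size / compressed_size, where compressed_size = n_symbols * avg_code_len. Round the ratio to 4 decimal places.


original_size = n_symbols * orig_bits = 1190 * 32 = 38080 bits
compressed_size = n_symbols * avg_code_len = 1190 * 11.47 = 13649.3 bits
ratio = original_size / compressed_size = 38080 / 13649.3 = 2.7899

Compression ratio = 2.7899


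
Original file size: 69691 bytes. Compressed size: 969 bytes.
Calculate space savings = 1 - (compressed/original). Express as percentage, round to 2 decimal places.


ratio = compressed/original = 969/69691 = 0.013904
savings = 1 - ratio = 1 - 0.013904 = 0.986096
as a percentage: 0.986096 * 100 = 98.61%

Space savings = 1 - 969/69691 = 98.61%


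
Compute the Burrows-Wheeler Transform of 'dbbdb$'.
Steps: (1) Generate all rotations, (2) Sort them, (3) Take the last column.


Rotations (sorted):
  0: $dbbdb -> last char: b
  1: b$dbbd -> last char: d
  2: bbdb$d -> last char: d
  3: bdb$db -> last char: b
  4: db$dbb -> last char: b
  5: dbbdb$ -> last char: $


BWT = bddbb$


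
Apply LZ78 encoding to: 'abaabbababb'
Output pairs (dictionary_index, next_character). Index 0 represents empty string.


LZ78 encoding steps:
Dictionary: {0: ''}
Step 1: w='' (idx 0), next='a' -> output (0, 'a'), add 'a' as idx 1
Step 2: w='' (idx 0), next='b' -> output (0, 'b'), add 'b' as idx 2
Step 3: w='a' (idx 1), next='a' -> output (1, 'a'), add 'aa' as idx 3
Step 4: w='b' (idx 2), next='b' -> output (2, 'b'), add 'bb' as idx 4
Step 5: w='a' (idx 1), next='b' -> output (1, 'b'), add 'ab' as idx 5
Step 6: w='ab' (idx 5), next='b' -> output (5, 'b'), add 'abb' as idx 6


Encoded: [(0, 'a'), (0, 'b'), (1, 'a'), (2, 'b'), (1, 'b'), (5, 'b')]


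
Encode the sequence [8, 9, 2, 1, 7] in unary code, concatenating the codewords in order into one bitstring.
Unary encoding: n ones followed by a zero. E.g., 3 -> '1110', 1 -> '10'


Encode each number as n ones followed by a terminating 0:
  8 -> 111111110 (9 bits)
  9 -> 1111111110 (10 bits)
  2 -> 110 (3 bits)
  1 -> 10 (2 bits)
  7 -> 11111110 (8 bits)
Total length = 9 + 10 + 3 + 2 + 8 = 32 bits.

Unary([8, 9, 2, 1, 7]) = 11111111011111111101101011111110 (32 bits)


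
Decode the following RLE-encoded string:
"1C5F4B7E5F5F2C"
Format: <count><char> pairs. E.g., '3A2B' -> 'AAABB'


Expanding each <count><char> pair:
  1C -> 'C'
  5F -> 'FFFFF'
  4B -> 'BBBB'
  7E -> 'EEEEEEE'
  5F -> 'FFFFF'
  5F -> 'FFFFF'
  2C -> 'CC'

Decoded = CFFFFFBBBBEEEEEEEFFFFFFFFFFCC


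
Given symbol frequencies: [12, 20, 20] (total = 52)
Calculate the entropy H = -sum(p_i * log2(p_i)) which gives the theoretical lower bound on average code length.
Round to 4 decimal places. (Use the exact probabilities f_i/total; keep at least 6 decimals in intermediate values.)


Per-symbol terms -p_i * log2(p_i) with p_i = f_i/52:
  p = 12/52 = 0.230769: log2(p) = -2.115477, -p*log2(p) = 0.488187
  p = 20/52 = 0.384615: log2(p) = -1.378512, -p*log2(p) = 0.530197
  p = 20/52 = 0.384615: log2(p) = -1.378512, -p*log2(p) = 0.530197
H = 0.488187 + 0.530197 + 0.530197 = 1.548581

H = 1.5486 bits/symbol


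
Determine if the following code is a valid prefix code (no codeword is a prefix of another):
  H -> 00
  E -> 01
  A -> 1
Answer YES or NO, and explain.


Checking each pair (does one codeword prefix another?):
  H='00' vs E='01': no prefix
  H='00' vs A='1': no prefix
  E='01' vs H='00': no prefix
  E='01' vs A='1': no prefix
  A='1' vs H='00': no prefix
  A='1' vs E='01': no prefix
No violation found over all pairs.

YES -- this is a valid prefix code. No codeword is a prefix of any other codeword.


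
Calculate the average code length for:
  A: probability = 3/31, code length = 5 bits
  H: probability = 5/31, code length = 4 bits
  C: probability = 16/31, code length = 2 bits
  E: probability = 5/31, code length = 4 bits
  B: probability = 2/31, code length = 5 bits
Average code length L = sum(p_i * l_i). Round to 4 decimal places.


Weighted contributions p_i * l_i:
  A: (3/31) * 5 = 15/31
  H: (5/31) * 4 = 20/31
  C: (16/31) * 2 = 32/31
  E: (5/31) * 4 = 20/31
  B: (2/31) * 5 = 10/31
Sum = (15 + 20 + 32 + 20 + 10)/31 = 97/31

L = 97/31 = 3.1290 bits/symbol


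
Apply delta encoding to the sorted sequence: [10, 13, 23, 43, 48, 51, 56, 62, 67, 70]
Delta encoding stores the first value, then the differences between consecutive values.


First value: 10
Deltas:
  13 - 10 = 3
  23 - 13 = 10
  43 - 23 = 20
  48 - 43 = 5
  51 - 48 = 3
  56 - 51 = 5
  62 - 56 = 6
  67 - 62 = 5
  70 - 67 = 3


Delta encoded: [10, 3, 10, 20, 5, 3, 5, 6, 5, 3]


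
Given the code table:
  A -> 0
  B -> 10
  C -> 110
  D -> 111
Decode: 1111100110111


Decoding:
111 -> D
110 -> C
0 -> A
110 -> C
111 -> D


Result: DCACD


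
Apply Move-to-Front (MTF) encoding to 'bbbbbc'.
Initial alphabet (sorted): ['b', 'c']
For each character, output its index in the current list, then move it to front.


MTF encoding:
'b': index 0 in ['b', 'c'] -> ['b', 'c']
'b': index 0 in ['b', 'c'] -> ['b', 'c']
'b': index 0 in ['b', 'c'] -> ['b', 'c']
'b': index 0 in ['b', 'c'] -> ['b', 'c']
'b': index 0 in ['b', 'c'] -> ['b', 'c']
'c': index 1 in ['b', 'c'] -> ['c', 'b']


Output: [0, 0, 0, 0, 0, 1]


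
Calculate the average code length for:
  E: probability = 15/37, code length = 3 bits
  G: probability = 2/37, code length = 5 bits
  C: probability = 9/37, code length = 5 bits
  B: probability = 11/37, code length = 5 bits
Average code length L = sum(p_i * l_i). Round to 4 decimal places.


Weighted contributions p_i * l_i:
  E: (15/37) * 3 = 45/37
  G: (2/37) * 5 = 10/37
  C: (9/37) * 5 = 45/37
  B: (11/37) * 5 = 55/37
Sum = (45 + 10 + 45 + 55)/37 = 155/37

L = 155/37 = 4.1892 bits/symbol


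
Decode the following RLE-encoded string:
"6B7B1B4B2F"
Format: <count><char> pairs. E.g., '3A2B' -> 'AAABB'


Expanding each <count><char> pair:
  6B -> 'BBBBBB'
  7B -> 'BBBBBBB'
  1B -> 'B'
  4B -> 'BBBB'
  2F -> 'FF'

Decoded = BBBBBBBBBBBBBBBBBBFF


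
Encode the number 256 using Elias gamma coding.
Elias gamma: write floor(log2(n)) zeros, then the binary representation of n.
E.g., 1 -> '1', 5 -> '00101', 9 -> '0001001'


num_bits = floor(log2(256)) + 1 = 9
leading_zeros = num_bits - 1 = 8
binary(256) = 100000000

Elias gamma(256) = '00000000' + '100000000' = 00000000100000000 (17 bits)


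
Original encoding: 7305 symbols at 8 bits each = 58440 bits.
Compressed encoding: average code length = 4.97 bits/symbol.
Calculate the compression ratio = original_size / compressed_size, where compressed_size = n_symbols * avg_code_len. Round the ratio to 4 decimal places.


original_size = n_symbols * orig_bits = 7305 * 8 = 58440 bits
compressed_size = n_symbols * avg_code_len = 7305 * 4.97 = 36305.85 bits
ratio = original_size / compressed_size = 58440 / 36305.85 = 1.6097

Compression ratio = 1.6097


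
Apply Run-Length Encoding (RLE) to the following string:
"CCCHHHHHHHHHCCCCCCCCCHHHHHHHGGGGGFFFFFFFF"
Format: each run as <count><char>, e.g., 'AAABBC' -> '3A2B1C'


Scanning runs left to right:
  i=0: run of 'C' x 3 -> '3C'
  i=3: run of 'H' x 9 -> '9H'
  i=12: run of 'C' x 9 -> '9C'
  i=21: run of 'H' x 7 -> '7H'
  i=28: run of 'G' x 5 -> '5G'
  i=33: run of 'F' x 8 -> '8F'

RLE = 3C9H9C7H5G8F


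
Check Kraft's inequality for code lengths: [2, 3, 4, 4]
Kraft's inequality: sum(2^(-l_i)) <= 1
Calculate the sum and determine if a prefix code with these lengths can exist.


Sum = 2^(-2) + 2^(-3) + 2^(-4) + 2^(-4)
    = 0.25 + 0.125 + 0.0625 + 0.0625
    = 8/16 = 0.5
Since 0.5 <= 1, Kraft's inequality IS satisfied.
A prefix code with these lengths CAN exist.

Kraft sum = 0.5. Satisfied.


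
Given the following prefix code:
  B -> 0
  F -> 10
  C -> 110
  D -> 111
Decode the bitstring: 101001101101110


Decoding step by step:
Bits 10 -> F
Bits 10 -> F
Bits 0 -> B
Bits 110 -> C
Bits 110 -> C
Bits 111 -> D
Bits 0 -> B


Decoded message: FFBCCDB


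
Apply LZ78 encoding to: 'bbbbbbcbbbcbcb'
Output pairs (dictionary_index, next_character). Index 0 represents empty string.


LZ78 encoding steps:
Dictionary: {0: ''}
Step 1: w='' (idx 0), next='b' -> output (0, 'b'), add 'b' as idx 1
Step 2: w='b' (idx 1), next='b' -> output (1, 'b'), add 'bb' as idx 2
Step 3: w='bb' (idx 2), next='b' -> output (2, 'b'), add 'bbb' as idx 3
Step 4: w='' (idx 0), next='c' -> output (0, 'c'), add 'c' as idx 4
Step 5: w='bbb' (idx 3), next='c' -> output (3, 'c'), add 'bbbc' as idx 5
Step 6: w='b' (idx 1), next='c' -> output (1, 'c'), add 'bc' as idx 6
Step 7: w='b' (idx 1), end of input -> output (1, '')


Encoded: [(0, 'b'), (1, 'b'), (2, 'b'), (0, 'c'), (3, 'c'), (1, 'c'), (1, '')]


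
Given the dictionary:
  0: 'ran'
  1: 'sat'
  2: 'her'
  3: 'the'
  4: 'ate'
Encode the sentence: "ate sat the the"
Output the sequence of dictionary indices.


Look up each word in the dictionary:
  'ate' -> 4
  'sat' -> 1
  'the' -> 3
  'the' -> 3

Encoded: [4, 1, 3, 3]


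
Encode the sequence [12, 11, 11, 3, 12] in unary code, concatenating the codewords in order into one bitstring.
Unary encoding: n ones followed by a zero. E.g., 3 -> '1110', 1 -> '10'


Encode each number as n ones followed by a terminating 0:
  12 -> 1111111111110 (13 bits)
  11 -> 111111111110 (12 bits)
  11 -> 111111111110 (12 bits)
  3 -> 1110 (4 bits)
  12 -> 1111111111110 (13 bits)
Total length = 13 + 12 + 12 + 4 + 13 = 54 bits.

Unary([12, 11, 11, 3, 12]) = 111111111111011111111111011111111111011101111111111110 (54 bits)


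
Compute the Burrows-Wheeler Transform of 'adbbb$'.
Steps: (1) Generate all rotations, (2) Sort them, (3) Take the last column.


Rotations (sorted):
  0: $adbbb -> last char: b
  1: adbbb$ -> last char: $
  2: b$adbb -> last char: b
  3: bb$adb -> last char: b
  4: bbb$ad -> last char: d
  5: dbbb$a -> last char: a


BWT = b$bbda


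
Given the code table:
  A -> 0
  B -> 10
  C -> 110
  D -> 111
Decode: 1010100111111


Decoding:
10 -> B
10 -> B
10 -> B
0 -> A
111 -> D
111 -> D


Result: BBBADD


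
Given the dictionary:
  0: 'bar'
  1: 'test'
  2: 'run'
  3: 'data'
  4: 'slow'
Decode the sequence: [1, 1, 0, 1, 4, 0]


Look up each index in the dictionary:
  1 -> 'test'
  1 -> 'test'
  0 -> 'bar'
  1 -> 'test'
  4 -> 'slow'
  0 -> 'bar'

Decoded: "test test bar test slow bar"


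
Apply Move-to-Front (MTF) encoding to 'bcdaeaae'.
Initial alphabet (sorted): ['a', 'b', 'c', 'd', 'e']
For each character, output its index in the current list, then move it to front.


MTF encoding:
'b': index 1 in ['a', 'b', 'c', 'd', 'e'] -> ['b', 'a', 'c', 'd', 'e']
'c': index 2 in ['b', 'a', 'c', 'd', 'e'] -> ['c', 'b', 'a', 'd', 'e']
'd': index 3 in ['c', 'b', 'a', 'd', 'e'] -> ['d', 'c', 'b', 'a', 'e']
'a': index 3 in ['d', 'c', 'b', 'a', 'e'] -> ['a', 'd', 'c', 'b', 'e']
'e': index 4 in ['a', 'd', 'c', 'b', 'e'] -> ['e', 'a', 'd', 'c', 'b']
'a': index 1 in ['e', 'a', 'd', 'c', 'b'] -> ['a', 'e', 'd', 'c', 'b']
'a': index 0 in ['a', 'e', 'd', 'c', 'b'] -> ['a', 'e', 'd', 'c', 'b']
'e': index 1 in ['a', 'e', 'd', 'c', 'b'] -> ['e', 'a', 'd', 'c', 'b']


Output: [1, 2, 3, 3, 4, 1, 0, 1]


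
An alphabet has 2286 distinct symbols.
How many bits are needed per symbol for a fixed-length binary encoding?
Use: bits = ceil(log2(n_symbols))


log2(2286) = 11.1586
Bracket: 2^11 = 2048 < 2286 <= 2^12 = 4096
So ceil(log2(2286)) = 12

bits = ceil(log2(2286)) = ceil(11.1586) = 12 bits


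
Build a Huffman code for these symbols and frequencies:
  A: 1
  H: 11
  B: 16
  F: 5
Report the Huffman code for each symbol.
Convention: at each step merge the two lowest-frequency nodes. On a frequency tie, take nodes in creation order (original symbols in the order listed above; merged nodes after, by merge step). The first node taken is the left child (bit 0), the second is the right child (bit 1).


Huffman tree construction:
Step 1: Merge A(1) + F(5) = 6
Step 2: Merge (A+F)(6) + H(11) = 17
Step 3: Merge B(16) + ((A+F)+H)(17) = 33
Read each symbol's code off the tree from the root (left child = 0, right child = 1).

Codes:
  A: 100 (length 3)
  H: 11 (length 2)
  B: 0 (length 1)
  F: 101 (length 3)
Average code length: 56/33 = 1.6970 bits/symbol


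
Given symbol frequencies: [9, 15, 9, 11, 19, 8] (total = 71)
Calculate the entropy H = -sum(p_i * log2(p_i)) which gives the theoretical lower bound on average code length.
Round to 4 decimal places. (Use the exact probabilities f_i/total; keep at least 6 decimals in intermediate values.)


Per-symbol terms -p_i * log2(p_i) with p_i = f_i/71:
  p = 9/71 = 0.126761: log2(p) = -2.979822, -p*log2(p) = 0.377724
  p = 15/71 = 0.211268: log2(p) = -2.242857, -p*log2(p) = 0.473843
  p = 9/71 = 0.126761: log2(p) = -2.979822, -p*log2(p) = 0.377724
  p = 11/71 = 0.154930: log2(p) = -2.690316, -p*log2(p) = 0.416809
  p = 19/71 = 0.267606: log2(p) = -1.901820, -p*log2(p) = 0.508938
  p = 8/71 = 0.112676: log2(p) = -3.149747, -p*log2(p) = 0.354901
H = 0.377724 + 0.473843 + 0.377724 + 0.416809 + 0.508938 + 0.354901 = 2.509939

H = 2.5099 bits/symbol


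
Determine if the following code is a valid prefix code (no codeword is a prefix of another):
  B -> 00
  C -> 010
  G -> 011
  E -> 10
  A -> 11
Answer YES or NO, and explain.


Checking each pair (does one codeword prefix another?):
  B='00' vs C='010': no prefix
  B='00' vs G='011': no prefix
  B='00' vs E='10': no prefix
  B='00' vs A='11': no prefix
  C='010' vs B='00': no prefix
  C='010' vs G='011': no prefix
  C='010' vs E='10': no prefix
  C='010' vs A='11': no prefix
  G='011' vs B='00': no prefix
  G='011' vs C='010': no prefix
  G='011' vs E='10': no prefix
  G='011' vs A='11': no prefix
  E='10' vs B='00': no prefix
  E='10' vs C='010': no prefix
  E='10' vs G='011': no prefix
  E='10' vs A='11': no prefix
  A='11' vs B='00': no prefix
  A='11' vs C='010': no prefix
  A='11' vs G='011': no prefix
  A='11' vs E='10': no prefix
No violation found over all pairs.

YES -- this is a valid prefix code. No codeword is a prefix of any other codeword.


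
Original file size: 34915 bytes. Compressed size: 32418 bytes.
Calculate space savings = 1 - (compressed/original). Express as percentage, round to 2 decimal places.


ratio = compressed/original = 32418/34915 = 0.928483
savings = 1 - ratio = 1 - 0.928483 = 0.071517
as a percentage: 0.071517 * 100 = 7.15%

Space savings = 1 - 32418/34915 = 7.15%


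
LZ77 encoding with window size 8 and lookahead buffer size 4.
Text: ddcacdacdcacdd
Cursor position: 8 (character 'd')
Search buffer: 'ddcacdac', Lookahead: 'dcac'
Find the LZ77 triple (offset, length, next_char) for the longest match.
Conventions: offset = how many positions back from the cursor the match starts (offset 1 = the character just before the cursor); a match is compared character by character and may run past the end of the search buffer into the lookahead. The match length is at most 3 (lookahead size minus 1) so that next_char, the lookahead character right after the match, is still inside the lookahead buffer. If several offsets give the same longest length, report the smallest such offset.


Try each offset into the search buffer:
  offset=1 (pos 7, char 'c'): match length 0
  offset=2 (pos 6, char 'a'): match length 0
  offset=3 (pos 5, char 'd'): match length 1
  offset=4 (pos 4, char 'c'): match length 0
  offset=5 (pos 3, char 'a'): match length 0
  offset=6 (pos 2, char 'c'): match length 0
  offset=7 (pos 1, char 'd'): match length 3
  offset=8 (pos 0, char 'd'): match length 1
Longest match has length 3 at offset 7.
next_char = character at position 8 + 3 = 11 -> 'c'

Best match: offset=7, length=3 (matching 'dca' starting at position 1)
LZ77 triple: (7, 3, 'c')


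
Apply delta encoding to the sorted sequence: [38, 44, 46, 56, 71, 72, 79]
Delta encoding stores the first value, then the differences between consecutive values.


First value: 38
Deltas:
  44 - 38 = 6
  46 - 44 = 2
  56 - 46 = 10
  71 - 56 = 15
  72 - 71 = 1
  79 - 72 = 7


Delta encoded: [38, 6, 2, 10, 15, 1, 7]


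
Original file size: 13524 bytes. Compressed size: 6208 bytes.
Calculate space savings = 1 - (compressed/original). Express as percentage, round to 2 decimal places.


ratio = compressed/original = 6208/13524 = 0.459036
savings = 1 - ratio = 1 - 0.459036 = 0.540964
as a percentage: 0.540964 * 100 = 54.1%

Space savings = 1 - 6208/13524 = 54.1%


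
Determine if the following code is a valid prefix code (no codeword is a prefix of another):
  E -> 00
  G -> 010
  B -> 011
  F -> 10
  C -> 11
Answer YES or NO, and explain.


Checking each pair (does one codeword prefix another?):
  E='00' vs G='010': no prefix
  E='00' vs B='011': no prefix
  E='00' vs F='10': no prefix
  E='00' vs C='11': no prefix
  G='010' vs E='00': no prefix
  G='010' vs B='011': no prefix
  G='010' vs F='10': no prefix
  G='010' vs C='11': no prefix
  B='011' vs E='00': no prefix
  B='011' vs G='010': no prefix
  B='011' vs F='10': no prefix
  B='011' vs C='11': no prefix
  F='10' vs E='00': no prefix
  F='10' vs G='010': no prefix
  F='10' vs B='011': no prefix
  F='10' vs C='11': no prefix
  C='11' vs E='00': no prefix
  C='11' vs G='010': no prefix
  C='11' vs B='011': no prefix
  C='11' vs F='10': no prefix
No violation found over all pairs.

YES -- this is a valid prefix code. No codeword is a prefix of any other codeword.


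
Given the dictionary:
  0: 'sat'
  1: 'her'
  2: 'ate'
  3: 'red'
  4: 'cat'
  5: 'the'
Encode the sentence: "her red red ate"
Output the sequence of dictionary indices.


Look up each word in the dictionary:
  'her' -> 1
  'red' -> 3
  'red' -> 3
  'ate' -> 2

Encoded: [1, 3, 3, 2]


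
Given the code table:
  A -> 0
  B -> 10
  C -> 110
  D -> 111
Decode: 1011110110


Decoding:
10 -> B
111 -> D
10 -> B
110 -> C


Result: BDBC


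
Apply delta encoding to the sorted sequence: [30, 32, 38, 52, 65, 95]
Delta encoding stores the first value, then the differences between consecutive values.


First value: 30
Deltas:
  32 - 30 = 2
  38 - 32 = 6
  52 - 38 = 14
  65 - 52 = 13
  95 - 65 = 30


Delta encoded: [30, 2, 6, 14, 13, 30]


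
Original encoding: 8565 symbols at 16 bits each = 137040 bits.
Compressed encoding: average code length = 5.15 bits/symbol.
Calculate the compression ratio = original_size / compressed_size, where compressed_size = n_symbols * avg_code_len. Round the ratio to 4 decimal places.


original_size = n_symbols * orig_bits = 8565 * 16 = 137040 bits
compressed_size = n_symbols * avg_code_len = 8565 * 5.15 = 44109.75 bits
ratio = original_size / compressed_size = 137040 / 44109.75 = 3.1068

Compression ratio = 3.1068


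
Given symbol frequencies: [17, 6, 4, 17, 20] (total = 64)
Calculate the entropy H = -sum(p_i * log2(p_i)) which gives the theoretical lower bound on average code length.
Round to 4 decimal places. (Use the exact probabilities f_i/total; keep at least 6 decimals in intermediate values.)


Per-symbol terms -p_i * log2(p_i) with p_i = f_i/64:
  p = 17/64 = 0.265625: log2(p) = -1.912537, -p*log2(p) = 0.508018
  p = 6/64 = 0.093750: log2(p) = -3.415037, -p*log2(p) = 0.320160
  p = 4/64 = 0.062500: log2(p) = -4.000000, -p*log2(p) = 0.250000
  p = 17/64 = 0.265625: log2(p) = -1.912537, -p*log2(p) = 0.508018
  p = 20/64 = 0.312500: log2(p) = -1.678072, -p*log2(p) = 0.524397
H = 0.508018 + 0.320160 + 0.250000 + 0.508018 + 0.524397 = 2.110593

H = 2.1106 bits/symbol


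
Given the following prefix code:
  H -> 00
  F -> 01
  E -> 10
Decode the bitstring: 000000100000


Decoding step by step:
Bits 00 -> H
Bits 00 -> H
Bits 00 -> H
Bits 10 -> E
Bits 00 -> H
Bits 00 -> H


Decoded message: HHHEHH


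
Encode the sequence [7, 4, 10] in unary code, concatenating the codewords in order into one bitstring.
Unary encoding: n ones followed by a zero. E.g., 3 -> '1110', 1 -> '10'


Encode each number as n ones followed by a terminating 0:
  7 -> 11111110 (8 bits)
  4 -> 11110 (5 bits)
  10 -> 11111111110 (11 bits)
Total length = 8 + 5 + 11 = 24 bits.

Unary([7, 4, 10]) = 111111101111011111111110 (24 bits)


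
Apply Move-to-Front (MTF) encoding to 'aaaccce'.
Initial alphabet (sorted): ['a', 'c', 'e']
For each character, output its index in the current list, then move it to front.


MTF encoding:
'a': index 0 in ['a', 'c', 'e'] -> ['a', 'c', 'e']
'a': index 0 in ['a', 'c', 'e'] -> ['a', 'c', 'e']
'a': index 0 in ['a', 'c', 'e'] -> ['a', 'c', 'e']
'c': index 1 in ['a', 'c', 'e'] -> ['c', 'a', 'e']
'c': index 0 in ['c', 'a', 'e'] -> ['c', 'a', 'e']
'c': index 0 in ['c', 'a', 'e'] -> ['c', 'a', 'e']
'e': index 2 in ['c', 'a', 'e'] -> ['e', 'c', 'a']


Output: [0, 0, 0, 1, 0, 0, 2]


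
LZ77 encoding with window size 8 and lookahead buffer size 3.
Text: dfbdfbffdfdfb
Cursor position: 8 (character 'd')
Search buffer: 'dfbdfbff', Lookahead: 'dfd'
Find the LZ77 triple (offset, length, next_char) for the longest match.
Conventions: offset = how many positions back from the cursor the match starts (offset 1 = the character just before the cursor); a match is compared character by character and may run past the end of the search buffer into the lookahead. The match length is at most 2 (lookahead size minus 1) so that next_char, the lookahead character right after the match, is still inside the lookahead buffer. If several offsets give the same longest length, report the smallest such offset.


Try each offset into the search buffer:
  offset=1 (pos 7, char 'f'): match length 0
  offset=2 (pos 6, char 'f'): match length 0
  offset=3 (pos 5, char 'b'): match length 0
  offset=4 (pos 4, char 'f'): match length 0
  offset=5 (pos 3, char 'd'): match length 2
  offset=6 (pos 2, char 'b'): match length 0
  offset=7 (pos 1, char 'f'): match length 0
  offset=8 (pos 0, char 'd'): match length 2
Longest match has length 2, found at offsets 5, 8; take the smallest, offset 5.
next_char = character at position 8 + 2 = 10 -> 'd'

Best match: offset=5, length=2 (matching 'df' starting at position 3)
LZ77 triple: (5, 2, 'd')


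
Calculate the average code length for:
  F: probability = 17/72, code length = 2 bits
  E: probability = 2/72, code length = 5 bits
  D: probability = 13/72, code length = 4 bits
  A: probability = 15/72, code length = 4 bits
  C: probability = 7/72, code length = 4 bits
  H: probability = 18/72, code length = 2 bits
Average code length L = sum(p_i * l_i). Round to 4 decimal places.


Weighted contributions p_i * l_i:
  F: (17/72) * 2 = 34/72
  E: (2/72) * 5 = 10/72
  D: (13/72) * 4 = 52/72
  A: (15/72) * 4 = 60/72
  C: (7/72) * 4 = 28/72
  H: (18/72) * 2 = 36/72
Sum = (34 + 10 + 52 + 60 + 28 + 36)/72 = 220/72

L = 220/72 = 3.0556 bits/symbol


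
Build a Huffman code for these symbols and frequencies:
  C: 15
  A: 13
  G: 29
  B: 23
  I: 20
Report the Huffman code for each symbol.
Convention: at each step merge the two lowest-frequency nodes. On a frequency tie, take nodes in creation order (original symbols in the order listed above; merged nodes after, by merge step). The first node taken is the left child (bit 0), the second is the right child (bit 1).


Huffman tree construction:
Step 1: Merge A(13) + C(15) = 28
Step 2: Merge I(20) + B(23) = 43
Step 3: Merge (A+C)(28) + G(29) = 57
Step 4: Merge (I+B)(43) + ((A+C)+G)(57) = 100
Read each symbol's code off the tree from the root (left child = 0, right child = 1).

Codes:
  C: 101 (length 3)
  A: 100 (length 3)
  G: 11 (length 2)
  B: 01 (length 2)
  I: 00 (length 2)
Average code length: 228/100 = 2.2800 bits/symbol


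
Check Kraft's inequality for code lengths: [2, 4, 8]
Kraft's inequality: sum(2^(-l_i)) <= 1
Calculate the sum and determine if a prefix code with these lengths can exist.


Sum = 2^(-2) + 2^(-4) + 2^(-8)
    = 0.25 + 0.0625 + 0.00390625
    = 81/256 = 0.31640625
Since 0.31640625 <= 1, Kraft's inequality IS satisfied.
A prefix code with these lengths CAN exist.

Kraft sum = 0.31640625. Satisfied.


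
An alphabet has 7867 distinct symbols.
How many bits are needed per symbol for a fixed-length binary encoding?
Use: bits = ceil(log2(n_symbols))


log2(7867) = 12.9416
Bracket: 2^12 = 4096 < 7867 <= 2^13 = 8192
So ceil(log2(7867)) = 13

bits = ceil(log2(7867)) = ceil(12.9416) = 13 bits


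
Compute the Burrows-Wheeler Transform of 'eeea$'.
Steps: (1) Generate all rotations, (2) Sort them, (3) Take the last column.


Rotations (sorted):
  0: $eeea -> last char: a
  1: a$eee -> last char: e
  2: ea$ee -> last char: e
  3: eea$e -> last char: e
  4: eeea$ -> last char: $


BWT = aeee$


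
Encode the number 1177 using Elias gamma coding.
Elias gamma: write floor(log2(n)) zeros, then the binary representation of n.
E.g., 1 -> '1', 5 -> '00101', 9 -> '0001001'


num_bits = floor(log2(1177)) + 1 = 11
leading_zeros = num_bits - 1 = 10
binary(1177) = 10010011001

Elias gamma(1177) = '0000000000' + '10010011001' = 000000000010010011001 (21 bits)
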